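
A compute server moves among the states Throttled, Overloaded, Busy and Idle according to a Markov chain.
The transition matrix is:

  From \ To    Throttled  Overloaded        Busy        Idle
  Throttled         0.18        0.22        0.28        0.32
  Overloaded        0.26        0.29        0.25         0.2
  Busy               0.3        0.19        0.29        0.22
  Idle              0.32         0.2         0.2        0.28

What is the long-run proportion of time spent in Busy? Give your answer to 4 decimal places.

0.2553

Let the stationary distribution be π with π = πP and π_1 + π_2 + π_3 + π_4 = 1.
π_1 = 0.18·π_1 + 0.26·π_2 + 0.3·π_3 + 0.32·π_4
π_2 = 0.22·π_1 + 0.29·π_2 + 0.19·π_3 + 0.2·π_4
π_3 = 0.28·π_1 + 0.25·π_2 + 0.29·π_3 + 0.2·π_4
Solving with the normalization constraint gives π = (0.2645, 0.2228, 0.2553, 0.2574).
So the stationary probability of Busy is 0.2553.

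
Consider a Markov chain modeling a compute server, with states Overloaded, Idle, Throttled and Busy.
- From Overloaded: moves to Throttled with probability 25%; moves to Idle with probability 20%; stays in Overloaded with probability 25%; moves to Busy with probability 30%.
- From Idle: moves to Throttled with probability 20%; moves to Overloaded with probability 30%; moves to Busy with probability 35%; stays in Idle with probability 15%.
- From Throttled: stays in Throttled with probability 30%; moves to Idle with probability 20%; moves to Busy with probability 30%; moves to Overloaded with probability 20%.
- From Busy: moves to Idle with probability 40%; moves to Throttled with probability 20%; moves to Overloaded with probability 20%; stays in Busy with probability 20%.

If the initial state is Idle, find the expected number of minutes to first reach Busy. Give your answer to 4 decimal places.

Let t(s) be the expected number of minutes to first reach Busy from state s, with t(Busy) = 0. Conditioning on the first minute:
t(Overloaded) = 1 + 0.25·t(Overloaded) + 0.2·t(Idle) + 0.25·t(Throttled)
t(Idle) = 1 + 0.3·t(Overloaded) + 0.15·t(Idle) + 0.2·t(Throttled)
t(Throttled) = 1 + 0.2·t(Overloaded) + 0.2·t(Idle) + 0.3·t(Throttled)
Solving: t(Overloaded) = 3.2308, t(Idle) = 3.0769, t(Throttled) = 3.2308.
Expected minutes from Idle to Busy: 3.0769.

3.0769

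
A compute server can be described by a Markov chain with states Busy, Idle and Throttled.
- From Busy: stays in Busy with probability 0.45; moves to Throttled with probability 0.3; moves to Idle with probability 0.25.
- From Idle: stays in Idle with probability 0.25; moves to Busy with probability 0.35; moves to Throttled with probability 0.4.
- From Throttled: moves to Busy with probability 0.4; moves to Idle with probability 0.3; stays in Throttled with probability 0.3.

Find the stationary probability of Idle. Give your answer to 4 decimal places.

Let the stationary distribution be π with π = πP and π_1 + π_2 + π_3 = 1.
π_1 = 0.45·π_1 + 0.35·π_2 + 0.4·π_3
π_2 = 0.25·π_1 + 0.25·π_2 + 0.3·π_3
Solving with the normalization constraint gives π = (0.4070, 0.2663, 0.3266).
So the stationary probability of Idle is 0.2663.

0.2663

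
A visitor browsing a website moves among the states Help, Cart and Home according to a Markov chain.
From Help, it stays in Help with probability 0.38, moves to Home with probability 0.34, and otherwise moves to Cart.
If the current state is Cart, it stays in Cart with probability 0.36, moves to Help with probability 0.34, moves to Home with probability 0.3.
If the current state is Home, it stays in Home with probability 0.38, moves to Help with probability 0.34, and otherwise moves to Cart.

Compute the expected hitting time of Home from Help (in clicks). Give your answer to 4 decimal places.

Let t(s) be the expected number of clicks to first reach Home from state s, with t(Home) = 0. Conditioning on the first click:
t(Help) = 1 + 0.38·t(Help) + 0.28·t(Cart)
t(Cart) = 1 + 0.34·t(Help) + 0.36·t(Cart)
Solving: t(Help) = 3.0504, t(Cart) = 3.1830.
Expected clicks from Help to Home: 3.0504.

3.0504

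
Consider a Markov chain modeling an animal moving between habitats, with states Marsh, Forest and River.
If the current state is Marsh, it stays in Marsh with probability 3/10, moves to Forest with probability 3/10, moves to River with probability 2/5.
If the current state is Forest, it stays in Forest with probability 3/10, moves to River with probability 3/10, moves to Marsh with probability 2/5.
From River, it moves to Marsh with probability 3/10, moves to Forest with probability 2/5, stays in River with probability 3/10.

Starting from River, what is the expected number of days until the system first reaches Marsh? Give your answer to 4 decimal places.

Let t(s) be the expected number of days to first reach Marsh from state s, with t(Marsh) = 0. Conditioning on the first day:
t(Forest) = 1 + 0.3·t(Forest) + 0.3·t(River)
t(River) = 1 + 0.4·t(Forest) + 0.3·t(River)
Solving: t(Forest) = 2.7027, t(River) = 2.9730.
Expected days from River to Marsh: 2.9730.

2.9730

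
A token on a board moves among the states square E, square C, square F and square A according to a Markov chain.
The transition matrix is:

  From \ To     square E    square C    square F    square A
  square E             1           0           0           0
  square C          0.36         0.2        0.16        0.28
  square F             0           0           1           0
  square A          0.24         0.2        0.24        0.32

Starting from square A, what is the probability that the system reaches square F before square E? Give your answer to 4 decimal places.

Let h(s) be the probability of absorption at square F starting from transient state s. Then h(square F) = 1 and h(square E) = 0. By first-step analysis:
h(square C) = 0.36·0 + 0.2·h(square C) + 0.16·1 + 0.28·h(square A)
h(square A) = 0.24·0 + 0.2·h(square C) + 0.24·1 + 0.32·h(square A)
Solving: h(square C) = 0.3607, h(square A) = 0.4590.
Starting from square A, the probability is 0.4590.

0.4590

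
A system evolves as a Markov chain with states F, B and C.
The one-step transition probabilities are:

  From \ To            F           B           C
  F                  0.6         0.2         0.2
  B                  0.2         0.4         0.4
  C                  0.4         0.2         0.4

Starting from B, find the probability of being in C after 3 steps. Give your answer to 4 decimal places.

Propagate the distribution vector 3 steps from B.
After 0 steps: (0.0000, 1.0000, 0.0000)
After 1 step: (0.2000, 0.4000, 0.4000)
After 2 steps: (0.3600, 0.2800, 0.3600)
After 3 steps: (0.4160, 0.2560, 0.3280)
P(in C after 3 steps) = 0.3280

0.3280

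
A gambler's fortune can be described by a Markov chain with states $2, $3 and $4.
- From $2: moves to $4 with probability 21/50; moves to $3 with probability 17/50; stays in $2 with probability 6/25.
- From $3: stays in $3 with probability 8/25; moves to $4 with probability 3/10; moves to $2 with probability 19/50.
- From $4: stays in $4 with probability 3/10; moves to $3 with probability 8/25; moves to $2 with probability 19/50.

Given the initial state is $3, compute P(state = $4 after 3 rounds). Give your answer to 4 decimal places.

0.3392

Propagate the distribution vector 3 rounds from $3.
After 0 rounds: (0.0000, 1.0000, 0.0000)
After 1 round: (0.3800, 0.3200, 0.3000)
After 2 rounds: (0.3268, 0.3276, 0.3456)
After 3 rounds: (0.3342, 0.3265, 0.3392)
P(in $4 after 3 rounds) = 0.3392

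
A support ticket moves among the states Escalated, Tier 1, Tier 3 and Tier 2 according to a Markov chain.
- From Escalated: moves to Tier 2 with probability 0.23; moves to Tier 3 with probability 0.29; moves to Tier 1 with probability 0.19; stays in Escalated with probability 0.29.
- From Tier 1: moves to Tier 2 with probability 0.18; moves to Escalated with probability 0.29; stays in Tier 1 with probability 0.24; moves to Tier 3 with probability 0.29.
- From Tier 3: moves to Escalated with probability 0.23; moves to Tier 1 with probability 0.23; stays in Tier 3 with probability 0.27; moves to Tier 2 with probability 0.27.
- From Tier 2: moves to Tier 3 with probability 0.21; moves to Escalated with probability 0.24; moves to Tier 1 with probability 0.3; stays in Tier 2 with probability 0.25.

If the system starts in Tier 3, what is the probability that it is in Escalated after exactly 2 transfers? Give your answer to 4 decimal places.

0.2603

Propagate the distribution vector 2 transfers from Tier 3.
After 0 transfers: (0.0000, 0.0000, 1.0000, 0.0000)
After 1 transfer: (0.2300, 0.2300, 0.2700, 0.2700)
After 2 transfers: (0.2603, 0.2420, 0.2630, 0.2347)
P(in Escalated after 2 transfers) = 0.2603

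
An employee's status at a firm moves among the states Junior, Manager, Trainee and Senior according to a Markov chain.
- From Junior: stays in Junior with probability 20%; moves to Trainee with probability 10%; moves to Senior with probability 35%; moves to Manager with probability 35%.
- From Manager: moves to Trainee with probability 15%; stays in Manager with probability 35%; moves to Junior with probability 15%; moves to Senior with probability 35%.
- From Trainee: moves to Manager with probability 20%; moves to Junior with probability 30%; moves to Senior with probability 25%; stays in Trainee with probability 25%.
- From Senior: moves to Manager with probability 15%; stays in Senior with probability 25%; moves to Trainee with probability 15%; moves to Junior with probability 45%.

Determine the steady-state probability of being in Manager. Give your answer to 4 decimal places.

Let the stationary distribution be π with π = πP and π_1 + π_2 + π_3 + π_4 = 1.
π_1 = 0.2·π_1 + 0.15·π_2 + 0.3·π_3 + 0.45·π_4
π_2 = 0.35·π_1 + 0.35·π_2 + 0.2·π_3 + 0.15·π_4
π_3 = 0.1·π_1 + 0.15·π_2 + 0.25·π_3 + 0.15·π_4
Solving with the normalization constraint gives π = (0.2779, 0.2664, 0.1512, 0.3044).
So the stationary probability of Manager is 0.2664.

0.2664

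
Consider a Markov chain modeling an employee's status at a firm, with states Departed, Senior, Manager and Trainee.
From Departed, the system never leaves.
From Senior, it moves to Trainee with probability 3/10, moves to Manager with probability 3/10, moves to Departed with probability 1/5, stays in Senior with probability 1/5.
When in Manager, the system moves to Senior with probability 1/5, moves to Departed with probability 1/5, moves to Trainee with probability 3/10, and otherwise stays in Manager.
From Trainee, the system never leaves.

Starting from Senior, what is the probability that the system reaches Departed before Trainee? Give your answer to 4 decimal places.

Let h(s) be the probability of absorption at Departed starting from transient state s. Then h(Departed) = 1 and h(Trainee) = 0. By first-step analysis:
h(Senior) = 0.2·1 + 0.2·h(Senior) + 0.3·h(Manager) + 0.3·0
h(Manager) = 0.2·1 + 0.2·h(Senior) + 0.3·h(Manager) + 0.3·0
Solving: h(Senior) = 0.4000, h(Manager) = 0.4000.
Starting from Senior, the probability is 0.4000.

0.4000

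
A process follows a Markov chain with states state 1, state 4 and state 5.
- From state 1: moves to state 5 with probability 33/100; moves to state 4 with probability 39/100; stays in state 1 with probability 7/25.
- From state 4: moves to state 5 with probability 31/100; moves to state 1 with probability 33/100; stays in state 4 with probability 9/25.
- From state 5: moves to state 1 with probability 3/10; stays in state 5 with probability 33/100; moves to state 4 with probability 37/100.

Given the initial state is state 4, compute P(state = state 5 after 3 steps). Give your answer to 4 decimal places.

Propagate the distribution vector 3 steps from state 4.
After 0 steps: (0.0000, 1.0000, 0.0000)
After 1 step: (0.3300, 0.3600, 0.3100)
After 2 steps: (0.3042, 0.3730, 0.3228)
After 3 steps: (0.3051, 0.3724, 0.3225)
P(in state 5 after 3 steps) = 0.3225

0.3225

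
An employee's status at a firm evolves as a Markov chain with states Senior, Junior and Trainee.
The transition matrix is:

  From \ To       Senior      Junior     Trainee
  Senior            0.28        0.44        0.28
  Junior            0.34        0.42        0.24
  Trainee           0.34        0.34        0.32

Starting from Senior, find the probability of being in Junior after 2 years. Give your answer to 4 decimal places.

0.4032

Sum over the intermediate state after 1 year:
P = P(Senior→Senior)·P(Senior→Junior) + P(Senior→Junior)·P(Junior→Junior) + P(Senior→Trainee)·P(Trainee→Junior)
  = 0.28×0.44 + 0.44×0.42 + 0.28×0.34
  = 0.1232 + 0.1848 + 0.0952 = 0.4032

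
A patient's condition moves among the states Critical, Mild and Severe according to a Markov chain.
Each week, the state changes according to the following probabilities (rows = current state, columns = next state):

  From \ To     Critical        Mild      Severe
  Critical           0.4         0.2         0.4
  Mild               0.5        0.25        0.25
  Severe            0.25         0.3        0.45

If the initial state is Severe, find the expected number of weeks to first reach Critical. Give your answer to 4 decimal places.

3.1111

Let t(s) be the expected number of weeks to first reach Critical from state s, with t(Critical) = 0. Conditioning on the first week:
t(Mild) = 1 + 0.25·t(Mild) + 0.25·t(Severe)
t(Severe) = 1 + 0.3·t(Mild) + 0.45·t(Severe)
Solving: t(Mild) = 2.3704, t(Severe) = 3.1111.
Expected weeks from Severe to Critical: 3.1111.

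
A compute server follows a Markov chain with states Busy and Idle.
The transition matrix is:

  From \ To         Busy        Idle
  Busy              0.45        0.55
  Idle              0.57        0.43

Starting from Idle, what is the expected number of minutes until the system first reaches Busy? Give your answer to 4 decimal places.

1.7544

Let t(s) be the expected number of minutes to first reach Busy from state s, with t(Busy) = 0. Conditioning on the first minute:
t(Idle) = 1 + 0.43·t(Idle)
Solving: t(Idle) = 1.7544.
Expected minutes from Idle to Busy: 1.7544.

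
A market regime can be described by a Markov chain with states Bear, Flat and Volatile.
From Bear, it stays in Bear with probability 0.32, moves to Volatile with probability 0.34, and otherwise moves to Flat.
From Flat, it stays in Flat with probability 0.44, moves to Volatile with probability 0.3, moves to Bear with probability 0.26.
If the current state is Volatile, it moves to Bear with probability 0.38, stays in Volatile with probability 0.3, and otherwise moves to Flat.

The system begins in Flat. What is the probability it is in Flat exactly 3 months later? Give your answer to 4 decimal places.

Propagate the distribution vector 3 months from Flat.
After 0 months: (0.0000, 1.0000, 0.0000)
After 1 month: (0.2600, 0.4400, 0.3000)
After 2 months: (0.3116, 0.3780, 0.3104)
After 3 months: (0.3159, 0.3716, 0.3125)
P(in Flat after 3 months) = 0.3716

0.3716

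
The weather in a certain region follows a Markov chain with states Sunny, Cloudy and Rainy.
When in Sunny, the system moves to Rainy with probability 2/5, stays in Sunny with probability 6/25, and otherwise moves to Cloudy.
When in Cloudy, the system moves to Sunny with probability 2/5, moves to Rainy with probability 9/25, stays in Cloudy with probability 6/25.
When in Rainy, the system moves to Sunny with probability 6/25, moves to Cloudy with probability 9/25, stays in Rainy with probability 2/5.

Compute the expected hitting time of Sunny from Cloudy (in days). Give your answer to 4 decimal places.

Let t(s) be the expected number of days to first reach Sunny from state s, with t(Sunny) = 0. Conditioning on the first day:
t(Cloudy) = 1 + 0.24·t(Cloudy) + 0.36·t(Rainy)
t(Rainy) = 1 + 0.36·t(Cloudy) + 0.4·t(Rainy)
Solving: t(Cloudy) = 2.9412, t(Rainy) = 3.4314.
Expected days from Cloudy to Sunny: 2.9412.

2.9412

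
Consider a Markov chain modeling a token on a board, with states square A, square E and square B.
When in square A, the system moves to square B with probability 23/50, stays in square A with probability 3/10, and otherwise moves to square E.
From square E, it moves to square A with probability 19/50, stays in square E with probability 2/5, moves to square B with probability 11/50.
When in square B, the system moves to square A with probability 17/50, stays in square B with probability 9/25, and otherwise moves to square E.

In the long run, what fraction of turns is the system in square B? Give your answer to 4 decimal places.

0.3504

Let the stationary distribution be π with π = πP and π_1 + π_2 + π_3 = 1.
π_1 = 0.3·π_1 + 0.38·π_2 + 0.34·π_3
π_2 = 0.24·π_1 + 0.4·π_2 + 0.3·π_3
Solving with the normalization constraint gives π = (0.3389, 0.3107, 0.3504).
So the stationary probability of square B is 0.3504.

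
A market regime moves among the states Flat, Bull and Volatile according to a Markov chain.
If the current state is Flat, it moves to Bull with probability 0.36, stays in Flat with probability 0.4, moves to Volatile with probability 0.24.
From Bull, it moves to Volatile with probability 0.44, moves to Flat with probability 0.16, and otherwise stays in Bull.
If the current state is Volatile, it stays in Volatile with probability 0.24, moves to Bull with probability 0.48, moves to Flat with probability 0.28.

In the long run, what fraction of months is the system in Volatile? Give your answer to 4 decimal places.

0.3231

Let the stationary distribution be π with π = πP and π_1 + π_2 + π_3 = 1.
π_1 = 0.4·π_1 + 0.16·π_2 + 0.28·π_3
π_2 = 0.36·π_1 + 0.4·π_2 + 0.48·π_3
Solving with the normalization constraint gives π = (0.2615, 0.4154, 0.3231).
So the stationary probability of Volatile is 0.3231.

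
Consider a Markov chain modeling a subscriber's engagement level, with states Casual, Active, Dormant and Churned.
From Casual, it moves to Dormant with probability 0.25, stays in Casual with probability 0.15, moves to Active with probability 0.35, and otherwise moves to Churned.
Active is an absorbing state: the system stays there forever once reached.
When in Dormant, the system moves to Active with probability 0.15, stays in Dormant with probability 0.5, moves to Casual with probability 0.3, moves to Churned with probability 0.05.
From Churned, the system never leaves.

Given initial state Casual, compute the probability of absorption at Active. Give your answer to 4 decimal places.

Let h(s) be the probability of absorption at Active starting from transient state s. Then h(Active) = 1 and h(Churned) = 0. By first-step analysis:
h(Casual) = 0.15·h(Casual) + 0.35·1 + 0.25·h(Dormant) + 0.25·0
h(Dormant) = 0.3·h(Casual) + 0.15·1 + 0.5·h(Dormant) + 0.05·0
Solving: h(Casual) = 0.6071, h(Dormant) = 0.6643.
Starting from Casual, the probability is 0.6071.

0.6071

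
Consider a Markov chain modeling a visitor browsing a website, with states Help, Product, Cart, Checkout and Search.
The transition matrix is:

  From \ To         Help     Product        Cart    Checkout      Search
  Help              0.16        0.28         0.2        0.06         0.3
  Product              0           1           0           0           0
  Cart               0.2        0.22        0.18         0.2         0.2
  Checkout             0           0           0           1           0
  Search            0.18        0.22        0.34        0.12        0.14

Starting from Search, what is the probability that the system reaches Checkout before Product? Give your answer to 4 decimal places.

0.3616

Let h(s) be the probability of absorption at Checkout starting from transient state s. Then h(Checkout) = 1 and h(Product) = 0. By first-step analysis:
h(Help) = 0.16·h(Help) + 0.28·0 + 0.2·h(Cart) + 0.06·1 + 0.3·h(Search)
h(Cart) = 0.2·h(Help) + 0.22·0 + 0.18·h(Cart) + 0.2·1 + 0.2·h(Search)
h(Search) = 0.18·h(Help) + 0.22·0 + 0.34·h(Cart) + 0.12·1 + 0.14·h(Search)
Solving: h(Help) = 0.2969, h(Cart) = 0.4045, h(Search) = 0.3616.
Starting from Search, the probability is 0.3616.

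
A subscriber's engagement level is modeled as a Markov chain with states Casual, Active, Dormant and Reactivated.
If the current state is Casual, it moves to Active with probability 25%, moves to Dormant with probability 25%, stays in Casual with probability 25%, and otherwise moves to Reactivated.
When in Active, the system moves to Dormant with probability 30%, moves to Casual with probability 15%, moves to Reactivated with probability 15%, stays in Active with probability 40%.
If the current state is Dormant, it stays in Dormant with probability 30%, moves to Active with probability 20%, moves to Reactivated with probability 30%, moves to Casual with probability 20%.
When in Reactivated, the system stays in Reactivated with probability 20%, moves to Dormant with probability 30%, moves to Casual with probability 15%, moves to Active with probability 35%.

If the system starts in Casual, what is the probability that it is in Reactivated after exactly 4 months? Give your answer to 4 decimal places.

Propagate the distribution vector 4 months from Casual.
After 0 months: (1.0000, 0.0000, 0.0000, 0.0000)
After 1 month: (0.2500, 0.2500, 0.2500, 0.2500)
After 2 months: (0.1875, 0.3000, 0.2875, 0.2250)
After 3 months: (0.1831, 0.3031, 0.2906, 0.2231)
After 4 months: (0.1828, 0.3033, 0.2908, 0.2231)
P(in Reactivated after 4 months) = 0.2231

0.2231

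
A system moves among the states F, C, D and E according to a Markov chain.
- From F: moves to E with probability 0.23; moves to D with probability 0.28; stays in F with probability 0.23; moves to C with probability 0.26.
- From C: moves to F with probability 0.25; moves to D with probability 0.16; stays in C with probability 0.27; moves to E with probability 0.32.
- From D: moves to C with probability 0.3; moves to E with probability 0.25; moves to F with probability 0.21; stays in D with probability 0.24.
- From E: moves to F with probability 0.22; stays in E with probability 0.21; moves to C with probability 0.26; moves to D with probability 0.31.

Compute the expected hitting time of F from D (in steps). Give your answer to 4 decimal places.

4.4675

Let t(s) be the expected number of steps to first reach F from state s, with t(F) = 0. Conditioning on the first step:
t(C) = 1 + 0.27·t(C) + 0.16·t(D) + 0.32·t(E)
t(D) = 1 + 0.3·t(C) + 0.24·t(D) + 0.25·t(E)
t(E) = 1 + 0.26·t(C) + 0.31·t(D) + 0.21·t(E)
Solving: t(C) = 4.2915, t(D) = 4.4675, t(E) = 4.4313.
Expected steps from D to F: 4.4675.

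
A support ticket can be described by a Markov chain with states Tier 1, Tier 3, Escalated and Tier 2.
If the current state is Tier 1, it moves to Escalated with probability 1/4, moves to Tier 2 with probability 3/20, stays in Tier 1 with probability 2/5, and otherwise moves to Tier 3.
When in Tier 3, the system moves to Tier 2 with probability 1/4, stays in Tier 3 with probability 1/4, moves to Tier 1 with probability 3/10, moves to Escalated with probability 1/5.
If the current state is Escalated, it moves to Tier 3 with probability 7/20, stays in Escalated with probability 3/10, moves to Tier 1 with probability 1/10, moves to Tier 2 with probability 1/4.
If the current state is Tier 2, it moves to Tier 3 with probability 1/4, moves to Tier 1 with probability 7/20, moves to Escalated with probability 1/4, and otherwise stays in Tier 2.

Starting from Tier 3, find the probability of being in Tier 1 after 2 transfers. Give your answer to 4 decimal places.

0.3025

Propagate the distribution vector 2 transfers from Tier 3.
After 0 transfers: (0.0000, 1.0000, 0.0000, 0.0000)
After 1 transfer: (0.3000, 0.2500, 0.2000, 0.2500)
After 2 transfers: (0.3025, 0.2550, 0.2475, 0.1950)
P(in Tier 1 after 2 transfers) = 0.3025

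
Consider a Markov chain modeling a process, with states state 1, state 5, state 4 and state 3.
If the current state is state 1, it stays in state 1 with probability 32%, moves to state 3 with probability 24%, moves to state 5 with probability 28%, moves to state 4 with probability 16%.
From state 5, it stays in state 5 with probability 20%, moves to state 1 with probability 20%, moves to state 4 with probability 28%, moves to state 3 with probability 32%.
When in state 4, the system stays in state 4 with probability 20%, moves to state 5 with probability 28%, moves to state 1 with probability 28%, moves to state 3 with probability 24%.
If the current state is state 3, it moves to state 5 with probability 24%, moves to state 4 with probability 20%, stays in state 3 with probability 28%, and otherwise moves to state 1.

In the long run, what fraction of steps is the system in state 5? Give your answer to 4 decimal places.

Let the stationary distribution be π with π = πP and π_1 + π_2 + π_3 + π_4 = 1.
π_1 = 0.32·π_1 + 0.2·π_2 + 0.28·π_3 + 0.28·π_4
π_2 = 0.28·π_1 + 0.2·π_2 + 0.28·π_3 + 0.24·π_4
π_3 = 0.16·π_1 + 0.28·π_2 + 0.2·π_3 + 0.2·π_4
Solving with the normalization constraint gives π = (0.2709, 0.2492, 0.2091, 0.2708).
So the stationary probability of state 5 is 0.2492.

0.2492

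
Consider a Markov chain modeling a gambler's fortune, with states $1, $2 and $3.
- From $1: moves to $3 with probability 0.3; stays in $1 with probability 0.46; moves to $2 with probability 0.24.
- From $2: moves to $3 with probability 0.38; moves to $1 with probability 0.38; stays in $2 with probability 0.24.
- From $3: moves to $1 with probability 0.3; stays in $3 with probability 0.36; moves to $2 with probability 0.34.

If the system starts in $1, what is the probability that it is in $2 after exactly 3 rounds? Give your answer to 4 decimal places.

Propagate the distribution vector 3 rounds from $1.
After 0 rounds: (1.0000, 0.0000, 0.0000)
After 1 round: (0.4600, 0.2400, 0.3000)
After 2 rounds: (0.3928, 0.2700, 0.3372)
After 3 rounds: (0.3844, 0.2737, 0.3418)
P(in $2 after 3 rounds) = 0.2737

0.2737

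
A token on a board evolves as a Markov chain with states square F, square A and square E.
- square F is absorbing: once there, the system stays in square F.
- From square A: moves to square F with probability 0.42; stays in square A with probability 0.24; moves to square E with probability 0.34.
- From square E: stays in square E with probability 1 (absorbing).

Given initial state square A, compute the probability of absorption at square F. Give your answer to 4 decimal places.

Let h(s) be the probability of absorption at square F starting from transient state s. Then h(square F) = 1 and h(square E) = 0. By first-step analysis:
h(square A) = 0.42·1 + 0.24·h(square A) + 0.34·0
Solving: h(square A) = 0.5526.
Starting from square A, the probability is 0.5526.

0.5526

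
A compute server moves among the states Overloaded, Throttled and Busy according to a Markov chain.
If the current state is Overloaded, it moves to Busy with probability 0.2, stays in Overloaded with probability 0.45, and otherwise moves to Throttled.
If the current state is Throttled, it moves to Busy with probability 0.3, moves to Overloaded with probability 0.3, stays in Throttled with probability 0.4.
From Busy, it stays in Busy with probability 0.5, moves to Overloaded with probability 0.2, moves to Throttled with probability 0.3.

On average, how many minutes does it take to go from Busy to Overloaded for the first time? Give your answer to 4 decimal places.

Let t(s) be the expected number of minutes to first reach Overloaded from state s, with t(Overloaded) = 0. Conditioning on the first minute:
t(Throttled) = 1 + 0.4·t(Throttled) + 0.3·t(Busy)
t(Busy) = 1 + 0.3·t(Throttled) + 0.5·t(Busy)
Solving: t(Throttled) = 3.8095, t(Busy) = 4.2857.
Expected minutes from Busy to Overloaded: 4.2857.

4.2857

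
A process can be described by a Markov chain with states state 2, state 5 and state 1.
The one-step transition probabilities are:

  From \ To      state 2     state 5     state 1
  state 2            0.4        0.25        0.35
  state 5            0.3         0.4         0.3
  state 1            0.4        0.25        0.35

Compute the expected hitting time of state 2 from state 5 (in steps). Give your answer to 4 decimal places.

3.0159

Let t(s) be the expected number of steps to first reach state 2 from state s, with t(state 2) = 0. Conditioning on the first step:
t(state 5) = 1 + 0.4·t(state 5) + 0.3·t(state 1)
t(state 1) = 1 + 0.25·t(state 5) + 0.35·t(state 1)
Solving: t(state 5) = 3.0159, t(state 1) = 2.6984.
Expected steps from state 5 to state 2: 3.0159.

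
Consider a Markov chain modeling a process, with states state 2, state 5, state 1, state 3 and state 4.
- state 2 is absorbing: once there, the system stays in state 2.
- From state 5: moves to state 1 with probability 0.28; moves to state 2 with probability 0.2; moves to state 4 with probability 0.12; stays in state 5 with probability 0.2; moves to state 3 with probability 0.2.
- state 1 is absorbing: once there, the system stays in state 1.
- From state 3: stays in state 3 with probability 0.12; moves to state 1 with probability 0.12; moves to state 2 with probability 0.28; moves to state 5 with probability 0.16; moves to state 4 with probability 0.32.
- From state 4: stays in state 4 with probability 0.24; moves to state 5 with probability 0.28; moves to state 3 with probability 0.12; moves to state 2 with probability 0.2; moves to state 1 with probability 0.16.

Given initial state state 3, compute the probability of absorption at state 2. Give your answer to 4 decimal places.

Let h(s) be the probability of absorption at state 2 starting from transient state s. Then h(state 2) = 1 and h(state 1) = 0. By first-step analysis:
h(state 5) = 0.2·1 + 0.2·h(state 5) + 0.28·0 + 0.2·h(state 3) + 0.12·h(state 4)
h(state 3) = 0.28·1 + 0.16·h(state 5) + 0.12·0 + 0.12·h(state 3) + 0.32·h(state 4)
h(state 4) = 0.2·1 + 0.28·h(state 5) + 0.16·0 + 0.12·h(state 3) + 0.24·h(state 4)
Solving: h(state 5) = 0.4802, h(state 3) = 0.6000, h(state 4) = 0.5348.
Starting from state 3, the probability is 0.6000.

0.6000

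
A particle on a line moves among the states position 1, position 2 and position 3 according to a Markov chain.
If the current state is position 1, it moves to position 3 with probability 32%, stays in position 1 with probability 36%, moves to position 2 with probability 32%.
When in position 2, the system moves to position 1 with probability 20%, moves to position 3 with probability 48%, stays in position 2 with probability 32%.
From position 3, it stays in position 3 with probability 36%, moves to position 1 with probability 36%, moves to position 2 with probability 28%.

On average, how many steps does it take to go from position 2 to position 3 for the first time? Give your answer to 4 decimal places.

Let t(s) be the expected number of steps to first reach position 3 from state s, with t(position 3) = 0. Conditioning on the first step:
t(position 1) = 1 + 0.36·t(position 1) + 0.32·t(position 2)
t(position 2) = 1 + 0.2·t(position 1) + 0.32·t(position 2)
Solving: t(position 1) = 2.6940, t(position 2) = 2.2629.
Expected steps from position 2 to position 3: 2.2629.

2.2629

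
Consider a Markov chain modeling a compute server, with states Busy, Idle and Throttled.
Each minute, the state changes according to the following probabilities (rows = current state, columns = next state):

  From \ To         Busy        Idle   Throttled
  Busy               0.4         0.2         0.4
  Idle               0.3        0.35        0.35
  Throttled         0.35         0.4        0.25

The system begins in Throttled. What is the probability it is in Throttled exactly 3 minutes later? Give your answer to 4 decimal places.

Propagate the distribution vector 3 minutes from Throttled.
After 0 minutes: (0.0000, 0.0000, 1.0000)
After 1 minute: (0.3500, 0.4000, 0.2500)
After 2 minutes: (0.3475, 0.3100, 0.3425)
After 3 minutes: (0.3519, 0.3150, 0.3331)
P(in Throttled after 3 minutes) = 0.3331

0.3331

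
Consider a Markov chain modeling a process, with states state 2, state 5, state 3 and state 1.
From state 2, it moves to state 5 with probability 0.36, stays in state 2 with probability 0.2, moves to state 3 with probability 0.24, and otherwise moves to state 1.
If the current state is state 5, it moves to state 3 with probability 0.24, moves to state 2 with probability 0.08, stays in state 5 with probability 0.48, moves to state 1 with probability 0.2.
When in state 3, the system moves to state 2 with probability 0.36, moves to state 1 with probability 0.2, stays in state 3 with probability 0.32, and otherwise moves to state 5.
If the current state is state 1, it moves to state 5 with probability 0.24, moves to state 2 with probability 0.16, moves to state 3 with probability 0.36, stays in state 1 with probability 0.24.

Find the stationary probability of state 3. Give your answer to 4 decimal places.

0.2880

Let the stationary distribution be π with π = πP and π_1 + π_2 + π_3 + π_4 = 1.
π_1 = 0.2·π_1 + 0.08·π_2 + 0.36·π_3 + 0.16·π_4
π_2 = 0.36·π_1 + 0.48·π_2 + 0.12·π_3 + 0.24·π_4
π_3 = 0.24·π_1 + 0.24·π_2 + 0.32·π_3 + 0.36·π_4
Solving with the normalization constraint gives π = (0.2015, 0.3021, 0.2880, 0.2083).
So the stationary probability of state 3 is 0.2880.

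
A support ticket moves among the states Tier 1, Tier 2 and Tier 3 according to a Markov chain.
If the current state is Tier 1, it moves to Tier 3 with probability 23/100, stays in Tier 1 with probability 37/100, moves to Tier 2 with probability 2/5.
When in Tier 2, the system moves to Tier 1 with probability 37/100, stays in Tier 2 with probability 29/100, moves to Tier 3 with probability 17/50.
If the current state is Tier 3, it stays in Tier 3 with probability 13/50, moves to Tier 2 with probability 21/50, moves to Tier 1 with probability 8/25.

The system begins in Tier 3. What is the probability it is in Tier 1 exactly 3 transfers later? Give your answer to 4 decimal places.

Propagate the distribution vector 3 transfers from Tier 3.
After 0 transfers: (0.0000, 0.0000, 1.0000)
After 1 transfer: (0.3200, 0.4200, 0.2600)
After 2 transfers: (0.3570, 0.3590, 0.2840)
After 3 transfers: (0.3558, 0.3662, 0.2780)
P(in Tier 1 after 3 transfers) = 0.3558

0.3558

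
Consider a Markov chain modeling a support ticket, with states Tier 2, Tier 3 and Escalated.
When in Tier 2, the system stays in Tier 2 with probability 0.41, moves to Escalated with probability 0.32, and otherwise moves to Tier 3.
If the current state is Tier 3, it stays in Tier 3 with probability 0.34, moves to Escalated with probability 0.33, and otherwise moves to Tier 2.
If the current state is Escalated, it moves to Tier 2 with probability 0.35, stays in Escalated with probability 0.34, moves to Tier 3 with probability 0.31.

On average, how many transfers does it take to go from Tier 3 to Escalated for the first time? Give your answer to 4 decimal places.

Let t(s) be the expected number of transfers to first reach Escalated from state s, with t(Escalated) = 0. Conditioning on the first transfer:
t(Tier 2) = 1 + 0.41·t(Tier 2) + 0.27·t(Tier 3)
t(Tier 3) = 1 + 0.33·t(Tier 2) + 0.34·t(Tier 3)
Solving: t(Tier 2) = 3.0969, t(Tier 3) = 3.0636.
Expected transfers from Tier 3 to Escalated: 3.0636.

3.0636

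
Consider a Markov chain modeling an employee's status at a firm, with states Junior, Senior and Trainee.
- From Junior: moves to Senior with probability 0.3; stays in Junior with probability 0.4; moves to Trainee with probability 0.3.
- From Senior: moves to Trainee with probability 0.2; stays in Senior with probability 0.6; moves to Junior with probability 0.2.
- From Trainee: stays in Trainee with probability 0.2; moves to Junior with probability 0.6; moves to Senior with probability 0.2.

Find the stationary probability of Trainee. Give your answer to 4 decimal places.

Let the stationary distribution be π with π = πP and π_1 + π_2 + π_3 = 1.
π_1 = 0.4·π_1 + 0.2·π_2 + 0.6·π_3
π_2 = 0.3·π_1 + 0.6·π_2 + 0.2·π_3
Solving with the normalization constraint gives π = (0.3684, 0.3947, 0.2368).
So the stationary probability of Trainee is 0.2368.

0.2368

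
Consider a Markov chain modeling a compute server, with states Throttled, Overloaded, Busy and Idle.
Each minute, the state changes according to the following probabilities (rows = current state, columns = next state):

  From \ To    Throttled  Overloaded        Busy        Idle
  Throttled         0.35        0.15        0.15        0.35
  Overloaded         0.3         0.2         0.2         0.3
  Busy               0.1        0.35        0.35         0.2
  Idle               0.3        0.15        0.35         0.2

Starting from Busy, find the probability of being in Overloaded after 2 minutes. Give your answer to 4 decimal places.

Propagate the distribution vector 2 minutes from Busy.
After 0 minutes: (0.0000, 0.0000, 1.0000, 0.0000)
After 1 minute: (0.1000, 0.3500, 0.3500, 0.2000)
After 2 minutes: (0.2350, 0.2375, 0.2775, 0.2500)
P(in Overloaded after 2 minutes) = 0.2375

0.2375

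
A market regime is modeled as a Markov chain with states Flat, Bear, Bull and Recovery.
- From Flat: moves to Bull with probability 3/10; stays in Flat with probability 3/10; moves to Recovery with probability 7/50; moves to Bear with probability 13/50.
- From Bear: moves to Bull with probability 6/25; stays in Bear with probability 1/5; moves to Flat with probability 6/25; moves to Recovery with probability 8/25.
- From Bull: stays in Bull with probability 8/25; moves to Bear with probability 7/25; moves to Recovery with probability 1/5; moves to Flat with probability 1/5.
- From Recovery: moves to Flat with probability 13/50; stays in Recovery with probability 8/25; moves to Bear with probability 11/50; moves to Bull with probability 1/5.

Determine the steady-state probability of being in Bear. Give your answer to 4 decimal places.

Let the stationary distribution be π with π = πP and π_1 + π_2 + π_3 + π_4 = 1.
π_1 = 0.3·π_1 + 0.24·π_2 + 0.2·π_3 + 0.26·π_4
π_2 = 0.26·π_1 + 0.2·π_2 + 0.28·π_3 + 0.22·π_4
π_3 = 0.3·π_1 + 0.24·π_2 + 0.32·π_3 + 0.2·π_4
Solving with the normalization constraint gives π = (0.2492, 0.2411, 0.2665, 0.2432).
So the stationary probability of Bear is 0.2411.

0.2411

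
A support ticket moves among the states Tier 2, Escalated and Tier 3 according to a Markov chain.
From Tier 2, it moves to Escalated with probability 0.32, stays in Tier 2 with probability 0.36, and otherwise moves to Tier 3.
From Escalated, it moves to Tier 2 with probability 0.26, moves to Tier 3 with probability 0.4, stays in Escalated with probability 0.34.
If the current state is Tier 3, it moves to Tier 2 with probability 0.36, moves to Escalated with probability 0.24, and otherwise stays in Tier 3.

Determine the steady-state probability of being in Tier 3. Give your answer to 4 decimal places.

0.3736

Let the stationary distribution be π with π = πP and π_1 + π_2 + π_3 = 1.
π_1 = 0.36·π_1 + 0.26·π_2 + 0.36·π_3
π_2 = 0.32·π_1 + 0.34·π_2 + 0.24·π_3
Solving with the normalization constraint gives π = (0.3304, 0.2960, 0.3736).
So the stationary probability of Tier 3 is 0.3736.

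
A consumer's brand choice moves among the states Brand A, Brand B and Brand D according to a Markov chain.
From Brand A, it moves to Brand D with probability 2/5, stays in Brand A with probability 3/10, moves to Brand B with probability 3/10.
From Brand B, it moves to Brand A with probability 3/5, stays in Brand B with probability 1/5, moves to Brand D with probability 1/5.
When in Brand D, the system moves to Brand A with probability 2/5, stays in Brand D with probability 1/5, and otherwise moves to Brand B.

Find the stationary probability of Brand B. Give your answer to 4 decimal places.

Let the stationary distribution be π with π = πP and π_1 + π_2 + π_3 = 1.
π_1 = 0.3·π_1 + 0.6·π_2 + 0.4·π_3
π_2 = 0.3·π_1 + 0.2·π_2 + 0.4·π_3
Solving with the normalization constraint gives π = (0.4179, 0.2985, 0.2836).
So the stationary probability of Brand B is 0.2985.

0.2985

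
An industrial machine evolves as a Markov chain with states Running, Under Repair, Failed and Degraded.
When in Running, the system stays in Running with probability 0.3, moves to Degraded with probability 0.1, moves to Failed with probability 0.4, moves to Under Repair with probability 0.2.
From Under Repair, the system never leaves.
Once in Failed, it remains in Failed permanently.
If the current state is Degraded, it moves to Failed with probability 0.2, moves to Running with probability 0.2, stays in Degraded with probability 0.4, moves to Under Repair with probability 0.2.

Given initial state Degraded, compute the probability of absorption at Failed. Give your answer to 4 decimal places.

0.5500

Let h(s) be the probability of absorption at Failed starting from transient state s. Then h(Failed) = 1 and h(Under Repair) = 0. By first-step analysis:
h(Running) = 0.3·h(Running) + 0.2·0 + 0.4·1 + 0.1·h(Degraded)
h(Degraded) = 0.2·h(Running) + 0.2·0 + 0.2·1 + 0.4·h(Degraded)
Solving: h(Running) = 0.6500, h(Degraded) = 0.5500.
Starting from Degraded, the probability is 0.5500.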